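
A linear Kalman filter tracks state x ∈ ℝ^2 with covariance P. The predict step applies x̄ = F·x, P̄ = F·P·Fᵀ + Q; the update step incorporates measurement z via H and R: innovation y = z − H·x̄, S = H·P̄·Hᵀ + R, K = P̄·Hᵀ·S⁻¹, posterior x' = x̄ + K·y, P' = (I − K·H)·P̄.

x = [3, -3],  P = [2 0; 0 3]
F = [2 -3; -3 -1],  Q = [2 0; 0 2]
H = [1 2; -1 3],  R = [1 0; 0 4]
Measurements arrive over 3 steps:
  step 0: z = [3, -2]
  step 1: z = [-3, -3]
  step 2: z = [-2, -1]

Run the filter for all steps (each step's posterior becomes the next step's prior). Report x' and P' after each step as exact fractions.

step 0: x̄ = F·x = [15, -6]
step 0: P̄ = F·P·Fᵀ + Q = [37 -3; -3 23]
step 0: y = z − H·x̄ = [0, 31]
step 0: S = H·P̄·Hᵀ + R = [118 98; 98 266]
step 0: K = P̄·Hᵀ·S⁻¹ = [911/1556 -4233/10892; 313/1556 2141/10892]
step 0: x' = x̄ + K·y = [32157/10892, 1019/10892]
step 0: P' = (I − K·H)·P̄ = [10599/10892 -2111/10892; -2111/10892 2151/10892]
step 1: x̄ = F·x = [8751/1556, -48745/5446]
step 1: P̄ = F·P·Fᵀ + Q = [15553/1556 -5137/778; -5137/778 26665/2723]
step 1: y = z − H·x̄ = [101047/10892, 321051/10892]
step 1: S = H·P̄·Hᵀ + R = [258731/10892 459171/10892; 459171/10892 1543887/10892]
step 1: K = P̄·Hᵀ·S⁻¹ = [969890/1924077 -6237205/17316693; 391322/1924077 3348188/17316693]
step 1: x' = x̄ + K·y = [-58889/186201, -254096/186201]
step 1: P' = (I − K·H)·P̄ = [15216934/17316693 -3243962/17316693; -3243962/17316693 3382930/17316693]
step 2: x̄ = F·x = [644510/186201, 25339/10953]
step 2: P̄ = F·P·Fᵀ + Q = [164875036/17316693 -6109444/1018629; -6109444/1018629 9147350/1018629]
step 2: y = z − H·x̄ = [-626146/62067, -833980/186201]
step 2: S = H·P̄·Hᵀ + R = [43196593/1924077 221431372/5772231; 221431372/5772231 2256849646/17316693]
step 2: K = P̄·Hᵀ·S⁻¹ = [6346773420/12592106011 -4526538700/12592106011; 2558453884/12592106011 2429342879/12592106011]
step 2: x' = x̄ + K·y = [-167772350/12592106011, -7560147419/12592106011]
step 2: P' = (I − K·H)·P̄ = [11050525972/12592106011 -2351876276/12592106011; -2351876276/12592106011 2455165080/12592106011]

step 0: x' = [32157/10892, 1019/10892], P' = [10599/10892 -2111/10892; -2111/10892 2151/10892]
step 1: x' = [-58889/186201, -254096/186201], P' = [15216934/17316693 -3243962/17316693; -3243962/17316693 3382930/17316693]
step 2: x' = [-167772350/12592106011, -7560147419/12592106011], P' = [11050525972/12592106011 -2351876276/12592106011; -2351876276/12592106011 2455165080/12592106011]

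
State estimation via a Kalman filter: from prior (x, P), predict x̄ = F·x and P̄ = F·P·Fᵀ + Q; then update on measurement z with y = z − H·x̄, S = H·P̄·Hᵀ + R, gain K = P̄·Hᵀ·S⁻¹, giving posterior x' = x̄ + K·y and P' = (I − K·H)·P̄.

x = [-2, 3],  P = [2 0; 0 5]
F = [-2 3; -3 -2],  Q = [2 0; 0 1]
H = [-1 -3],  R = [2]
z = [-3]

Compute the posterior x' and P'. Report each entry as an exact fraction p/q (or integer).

x' = [389/30, -33/10]
P' = [16499/300 -1833/100; -1833/100 633/100]

x̄ = F·x = [13, 0]
P̄ = F·P·Fᵀ + Q = [55 -18; -18 39]
y = z − H·x̄ = [10]
S = H·P̄·Hᵀ + R = [300]
K = P̄·Hᵀ·S⁻¹ = [-1/300; -33/100]
x' = x̄ + K·y = [389/30, -33/10]
P' = (I − K·H)·P̄ = [16499/300 -1833/100; -1833/100 633/100]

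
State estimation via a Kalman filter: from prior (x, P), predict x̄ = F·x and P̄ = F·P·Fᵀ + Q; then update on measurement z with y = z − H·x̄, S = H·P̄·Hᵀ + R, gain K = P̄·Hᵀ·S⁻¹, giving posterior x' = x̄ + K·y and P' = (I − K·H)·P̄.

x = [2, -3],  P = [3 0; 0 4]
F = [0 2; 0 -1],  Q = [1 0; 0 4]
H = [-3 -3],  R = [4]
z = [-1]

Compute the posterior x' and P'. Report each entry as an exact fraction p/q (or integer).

x' = [-48/17, 3]
P' = [716/85 -8; -8 8]

x̄ = F·x = [-6, 3]
P̄ = F·P·Fᵀ + Q = [17 -8; -8 8]
y = z − H·x̄ = [-10]
S = H·P̄·Hᵀ + R = [85]
K = P̄·Hᵀ·S⁻¹ = [-27/85; 0]
x' = x̄ + K·y = [-48/17, 3]
P' = (I − K·H)·P̄ = [716/85 -8; -8 8]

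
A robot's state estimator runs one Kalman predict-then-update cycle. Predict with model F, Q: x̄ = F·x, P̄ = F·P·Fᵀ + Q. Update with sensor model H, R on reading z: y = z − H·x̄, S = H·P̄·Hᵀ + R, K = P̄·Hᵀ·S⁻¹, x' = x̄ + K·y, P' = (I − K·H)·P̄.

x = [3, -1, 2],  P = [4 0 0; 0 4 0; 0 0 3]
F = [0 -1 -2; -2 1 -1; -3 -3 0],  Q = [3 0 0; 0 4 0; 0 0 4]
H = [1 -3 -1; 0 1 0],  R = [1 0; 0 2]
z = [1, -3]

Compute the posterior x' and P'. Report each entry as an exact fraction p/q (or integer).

x̄ = F·x = [-3, -9, -6]
P̄ = F·P·Fᵀ + Q = [19 2 12; 2 27 12; 12 12 76]
y = z − H·x̄ = [-29, 6]
S = H·P̄·Hᵀ + R = [375 -91; -91 29]
K = P̄·Hᵀ·S⁻¹ = [211/2594 841/2594; -91/1297 922/1297; -904/1297 -2300/1297]
x' = x̄ + K·y = [-8855/2594, -3502/1297, 4634/1297]
P' = (I − K·H)·P̄ = [47393/2594 841/1297 21068/1297; 841/1297 1844/1297 -4600/1297; 21068/1297 -4600/1297 35772/1297]

x' = [-8855/2594, -3502/1297, 4634/1297]
P' = [47393/2594 841/1297 21068/1297; 841/1297 1844/1297 -4600/1297; 21068/1297 -4600/1297 35772/1297]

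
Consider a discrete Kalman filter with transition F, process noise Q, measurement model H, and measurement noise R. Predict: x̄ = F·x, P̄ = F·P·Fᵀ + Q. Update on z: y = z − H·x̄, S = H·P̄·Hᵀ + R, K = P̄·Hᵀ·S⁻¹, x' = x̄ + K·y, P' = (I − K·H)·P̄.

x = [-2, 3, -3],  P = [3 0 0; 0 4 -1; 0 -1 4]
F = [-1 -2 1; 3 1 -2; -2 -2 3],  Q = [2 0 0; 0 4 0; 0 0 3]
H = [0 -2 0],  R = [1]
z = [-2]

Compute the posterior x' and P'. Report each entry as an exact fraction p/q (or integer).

x' = [-1307/221, 223/221, -1975/221]
P' = [2809/221 -30/221 2442/221; -30/221 55/221 -57/221; 2442/221 -57/221 4463/221]

x̄ = F·x = [-7, 3, -11]
P̄ = F·P·Fᵀ + Q = [29 -30 42; -30 55 -57; 42 -57 79]
y = z − H·x̄ = [4]
S = H·P̄·Hᵀ + R = [221]
K = P̄·Hᵀ·S⁻¹ = [60/221; -110/221; 114/221]
x' = x̄ + K·y = [-1307/221, 223/221, -1975/221]
P' = (I − K·H)·P̄ = [2809/221 -30/221 2442/221; -30/221 55/221 -57/221; 2442/221 -57/221 4463/221]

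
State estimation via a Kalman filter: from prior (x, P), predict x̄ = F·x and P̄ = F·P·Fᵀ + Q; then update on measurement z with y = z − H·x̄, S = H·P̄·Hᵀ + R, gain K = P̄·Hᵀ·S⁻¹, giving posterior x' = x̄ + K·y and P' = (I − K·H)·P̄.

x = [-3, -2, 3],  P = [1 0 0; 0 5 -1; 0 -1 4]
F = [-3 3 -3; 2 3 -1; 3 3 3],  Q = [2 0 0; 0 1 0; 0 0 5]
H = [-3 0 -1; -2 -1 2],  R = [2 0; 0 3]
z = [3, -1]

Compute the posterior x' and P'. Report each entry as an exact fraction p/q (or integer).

x' = [330388/465255, -556271/51695, -480547/93051]
P' = [152849/465255 -70123/51695 -51227/93051; -70123/51695 602904/51695 47377/10339; -51227/93051 47377/10339 217591/93051]

x̄ = F·x = [-6, -15, -6]
P̄ = F·P·Fᵀ + Q = [110 63 0; 63 60 33; 0 33 77]
y = z − H·x̄ = [-21, -16]
S = H·P̄·Hᵀ + R = [1069 728; 728 931]
K = P̄·Hᵀ·S⁻¹ = [-14458/66465 -62287/465255; -1894/7385 3704/51695; -4565/13293 37081/93051]
x' = x̄ + K·y = [330388/465255, -556271/51695, -480547/93051]
P' = (I − K·H)·P̄ = [152849/465255 -70123/51695 -51227/93051; -70123/51695 602904/51695 47377/10339; -51227/93051 47377/10339 217591/93051]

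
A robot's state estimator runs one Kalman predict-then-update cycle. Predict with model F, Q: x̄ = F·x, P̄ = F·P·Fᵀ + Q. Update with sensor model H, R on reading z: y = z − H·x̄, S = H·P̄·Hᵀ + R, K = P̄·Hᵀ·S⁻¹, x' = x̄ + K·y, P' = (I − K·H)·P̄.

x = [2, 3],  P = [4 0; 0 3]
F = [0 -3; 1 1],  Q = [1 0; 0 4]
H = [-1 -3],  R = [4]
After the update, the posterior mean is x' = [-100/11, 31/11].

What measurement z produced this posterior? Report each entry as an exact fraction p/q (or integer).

z = [1]

x̄ = F·x = [-9, 5]
P̄ = F·P·Fᵀ + Q = [28 -9; -9 11]
S = H·P̄·Hᵀ + R = [77]
K = P̄·Hᵀ·S⁻¹ = [-1/77; -24/77]
x' − x̄ = [-1/11, -24/11] = K·y
y = (KᵀK)⁻¹·Kᵀ·(x' − x̄) = [7]
z = y + H·x̄ = [7] + [-6] = [1]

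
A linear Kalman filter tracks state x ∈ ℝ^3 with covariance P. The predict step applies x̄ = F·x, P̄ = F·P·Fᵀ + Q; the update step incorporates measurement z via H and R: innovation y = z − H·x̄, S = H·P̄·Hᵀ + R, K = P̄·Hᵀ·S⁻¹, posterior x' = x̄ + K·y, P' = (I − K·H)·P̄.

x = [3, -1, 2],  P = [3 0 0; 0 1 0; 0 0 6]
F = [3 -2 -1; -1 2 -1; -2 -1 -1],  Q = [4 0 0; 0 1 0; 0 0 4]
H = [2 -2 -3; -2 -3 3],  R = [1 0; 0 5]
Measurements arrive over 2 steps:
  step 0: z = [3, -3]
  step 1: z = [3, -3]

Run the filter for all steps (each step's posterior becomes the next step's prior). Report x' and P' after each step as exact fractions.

step 0: x' = [240867/127423, -9781/127423, 35524/127423], P' = [1869607/127423 17731/127423 1230559/127423; 17731/127423 29698/127423 372/127423; 1230559/127423 372/127423 825993/127423]
step 1: x' = [8345543331/4313157683, 263248312/12939473049, 3589424570/12939473049], P' = [27482378275/8626315366 -174318349/8626315366 18029647671/8626315366; -174318349/8626315366 5629361609/25878946098 -2462678729/25878946098; 18029647671/8626315366 -2462678729/25878946098 38654177573/25878946098]

step 0: x̄ = F·x = [9, -7, -7]
step 0: P̄ = F·P·Fᵀ + Q = [41 -7 -10; -7 14 10; -10 10 23]
step 0: y = z − H·x̄ = [-50, 15]
step 0: S = H·P̄·Hᵀ + R = [724 -363; -363 358]
step 0: K = P̄·Hᵀ·S⁻¹ = [12075/127423 -20146/127423; -25050/127423 -24688/127423; -17605/127423 3149/127423]
step 0: x' = x̄ + K·y = [240867/127423, -9781/127423, 35524/127423]
step 0: P' = (I − K·H)·P̄ = [1869607/127423 17731/127423 1230559/127423; 17731/127423 29698/127423 372/127423; 1230559/127423 372/127423 825993/127423]
step 1: x̄ = F·x = [706639/127423, -295953/127423, -507477/127423]
step 1: P̄ = F·P·Fᵀ + Q = [10686302/127423 -7220890/127423 -11543965/127423; -7220890/127423 5330521/127423 8143923/127423; -11543965/127423 8143923/127423 13837715/127423]
step 1: y = z − H·x̄ = [-3145346/127423, 1665581/127423]
step 1: S = H·P̄·Hᵀ + R = [482755926/127423 -234955548/127423; -234955548/127423 121182733/127423]
step 1: K = P̄·Hᵀ·S⁻¹ = [1224450235/8626315366 -35285849/4313157683; -4916597125/25878946098 -774340364/4313157683; -2859289235/25878946098 505756096/4313157683]
step 1: x' = x̄ + K·y = [8345543331/4313157683, 263248312/12939473049, 3589424570/12939473049]
step 1: P' = (I − K·H)·P̄ = [27482378275/8626315366 -174318349/8626315366 18029647671/8626315366; -174318349/8626315366 5629361609/25878946098 -2462678729/25878946098; 18029647671/8626315366 -2462678729/25878946098 38654177573/25878946098]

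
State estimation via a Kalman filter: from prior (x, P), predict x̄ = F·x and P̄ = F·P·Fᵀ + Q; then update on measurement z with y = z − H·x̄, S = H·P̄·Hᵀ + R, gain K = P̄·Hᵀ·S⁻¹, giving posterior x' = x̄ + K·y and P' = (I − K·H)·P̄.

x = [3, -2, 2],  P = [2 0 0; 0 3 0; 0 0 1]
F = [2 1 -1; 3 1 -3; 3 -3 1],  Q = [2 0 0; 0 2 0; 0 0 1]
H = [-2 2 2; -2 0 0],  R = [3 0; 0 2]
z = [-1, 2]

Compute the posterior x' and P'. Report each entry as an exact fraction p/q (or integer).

x' = [-6946/7339, -42209/7339, 32921/7339]
P' = [3538/7339 4254/7339 -698/7339; 4254/7339 52584/7339 -47238/7339; -698/7339 -47238/7339 50905/7339]

x̄ = F·x = [2, 1, 17]
P̄ = F·P·Fᵀ + Q = [14 18 2; 18 32 6; 2 6 47]
y = z − H·x̄ = [-33, 6]
S = H·P̄·Hᵀ + R = [263 -24; -24 58]
K = P̄·Hᵀ·S⁻¹ = [12/7339 -3538/7339; 728/7339 -4254/7339; 2910/7339 698/7339]
x' = x̄ + K·y = [-6946/7339, -42209/7339, 32921/7339]
P' = (I − K·H)·P̄ = [3538/7339 4254/7339 -698/7339; 4254/7339 52584/7339 -47238/7339; -698/7339 -47238/7339 50905/7339]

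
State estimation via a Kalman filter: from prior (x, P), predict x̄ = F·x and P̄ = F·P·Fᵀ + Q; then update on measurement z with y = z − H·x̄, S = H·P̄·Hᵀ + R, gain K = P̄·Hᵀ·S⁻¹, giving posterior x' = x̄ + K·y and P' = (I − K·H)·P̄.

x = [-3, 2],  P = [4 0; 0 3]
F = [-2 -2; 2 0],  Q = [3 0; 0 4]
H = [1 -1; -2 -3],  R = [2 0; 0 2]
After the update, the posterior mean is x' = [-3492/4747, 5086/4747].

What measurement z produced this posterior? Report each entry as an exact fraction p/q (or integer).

x̄ = F·x = [2, -6]
P̄ = F·P·Fᵀ + Q = [31 -16; -16 20]
S = H·P̄·Hᵀ + R = [85 14; 14 114]
K = P̄·Hᵀ·S⁻¹ = [2777/4747 -924/4747; -1856/4747 -938/4747]
x' − x̄ = [-12986/4747, 33568/4747] = K·y
y = (KᵀK)⁻¹·Kᵀ·(x' − x̄) = [-10, -16]
z = y + H·x̄ = [-10, -16] + [8, 14] = [-2, -2]

z = [-2, -2]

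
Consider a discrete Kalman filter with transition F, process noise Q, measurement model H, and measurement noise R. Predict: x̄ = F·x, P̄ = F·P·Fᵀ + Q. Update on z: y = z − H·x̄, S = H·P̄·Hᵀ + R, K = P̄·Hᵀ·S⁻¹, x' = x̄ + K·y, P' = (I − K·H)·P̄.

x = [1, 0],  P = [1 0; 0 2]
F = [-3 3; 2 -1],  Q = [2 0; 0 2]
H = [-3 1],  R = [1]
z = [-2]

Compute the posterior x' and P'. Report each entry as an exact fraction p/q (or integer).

x' = [29/38, 56/171]
P' = [13/38 14/19; 14/19 400/171]

x̄ = F·x = [-3, 2]
P̄ = F·P·Fᵀ + Q = [29 -12; -12 8]
y = z − H·x̄ = [-13]
S = H·P̄·Hᵀ + R = [342]
K = P̄·Hᵀ·S⁻¹ = [-11/38; 22/171]
x' = x̄ + K·y = [29/38, 56/171]
P' = (I − K·H)·P̄ = [13/38 14/19; 14/19 400/171]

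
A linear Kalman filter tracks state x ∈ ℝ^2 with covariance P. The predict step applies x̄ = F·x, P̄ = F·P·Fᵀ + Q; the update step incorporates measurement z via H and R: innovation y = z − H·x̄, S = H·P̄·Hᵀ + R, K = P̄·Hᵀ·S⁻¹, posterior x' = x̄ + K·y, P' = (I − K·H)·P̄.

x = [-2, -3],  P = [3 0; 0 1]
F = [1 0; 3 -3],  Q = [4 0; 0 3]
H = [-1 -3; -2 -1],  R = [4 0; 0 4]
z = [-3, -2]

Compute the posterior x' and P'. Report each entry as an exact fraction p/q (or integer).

x' = [-385/1719, 728/573]
P' = [1948/1719 -308/573; -308/573 124/191]

x̄ = F·x = [-2, 3]
P̄ = F·P·Fᵀ + Q = [7 9; 9 39]
y = z − H·x̄ = [4, -3]
S = H·P̄·Hᵀ + R = [416 194; 194 107]
K = P̄·Hᵀ·S⁻¹ = [206/1719 -743/1719; -202/573 61/573]
x' = x̄ + K·y = [-385/1719, 728/573]
P' = (I − K·H)·P̄ = [1948/1719 -308/573; -308/573 124/191]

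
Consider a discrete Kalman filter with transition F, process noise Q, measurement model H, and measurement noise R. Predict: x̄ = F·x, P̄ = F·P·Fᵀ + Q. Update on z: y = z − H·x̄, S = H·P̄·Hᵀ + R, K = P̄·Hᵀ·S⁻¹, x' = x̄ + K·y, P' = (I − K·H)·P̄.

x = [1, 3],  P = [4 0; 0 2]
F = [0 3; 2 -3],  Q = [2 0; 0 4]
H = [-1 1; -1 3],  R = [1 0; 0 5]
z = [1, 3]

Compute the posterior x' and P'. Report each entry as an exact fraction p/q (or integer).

x' = [2833/2689, 4245/2689]
P' = [6204/2689 3398/2689; 3398/2689 2806/2689]

x̄ = F·x = [9, -7]
P̄ = F·P·Fᵀ + Q = [20 -18; -18 38]
y = z − H·x̄ = [17, 33]
S = H·P̄·Hᵀ + R = [95 206; 206 475]
K = P̄·Hᵀ·S⁻¹ = [-2806/2689 798/2689; -592/2689 1004/2689]
x' = x̄ + K·y = [2833/2689, 4245/2689]
P' = (I − K·H)·P̄ = [6204/2689 3398/2689; 3398/2689 2806/2689]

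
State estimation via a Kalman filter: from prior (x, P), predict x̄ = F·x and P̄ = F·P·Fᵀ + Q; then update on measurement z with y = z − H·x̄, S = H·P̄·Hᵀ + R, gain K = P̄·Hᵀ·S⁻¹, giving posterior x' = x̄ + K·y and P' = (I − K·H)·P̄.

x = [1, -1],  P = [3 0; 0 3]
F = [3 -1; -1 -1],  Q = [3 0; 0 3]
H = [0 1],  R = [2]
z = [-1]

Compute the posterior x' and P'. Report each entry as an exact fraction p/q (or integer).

x' = [50/11, -9/11]
P' = [327/11 -12/11; -12/11 18/11]

x̄ = F·x = [4, 0]
P̄ = F·P·Fᵀ + Q = [33 -6; -6 9]
y = z − H·x̄ = [-1]
S = H·P̄·Hᵀ + R = [11]
K = P̄·Hᵀ·S⁻¹ = [-6/11; 9/11]
x' = x̄ + K·y = [50/11, -9/11]
P' = (I − K·H)·P̄ = [327/11 -12/11; -12/11 18/11]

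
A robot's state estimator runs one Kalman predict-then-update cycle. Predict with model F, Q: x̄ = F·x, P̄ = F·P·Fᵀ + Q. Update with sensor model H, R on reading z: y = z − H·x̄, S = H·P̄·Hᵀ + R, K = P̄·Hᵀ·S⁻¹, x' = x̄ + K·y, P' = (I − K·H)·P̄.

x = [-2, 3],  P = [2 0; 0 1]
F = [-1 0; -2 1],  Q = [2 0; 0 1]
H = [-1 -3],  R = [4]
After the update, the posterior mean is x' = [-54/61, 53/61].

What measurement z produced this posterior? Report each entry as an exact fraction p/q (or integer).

z = [-1]

x̄ = F·x = [2, 7]
P̄ = F·P·Fᵀ + Q = [4 4; 4 10]
S = H·P̄·Hᵀ + R = [122]
K = P̄·Hᵀ·S⁻¹ = [-8/61; -17/61]
x' − x̄ = [-176/61, -374/61] = K·y
y = (KᵀK)⁻¹·Kᵀ·(x' − x̄) = [22]
z = y + H·x̄ = [22] + [-23] = [-1]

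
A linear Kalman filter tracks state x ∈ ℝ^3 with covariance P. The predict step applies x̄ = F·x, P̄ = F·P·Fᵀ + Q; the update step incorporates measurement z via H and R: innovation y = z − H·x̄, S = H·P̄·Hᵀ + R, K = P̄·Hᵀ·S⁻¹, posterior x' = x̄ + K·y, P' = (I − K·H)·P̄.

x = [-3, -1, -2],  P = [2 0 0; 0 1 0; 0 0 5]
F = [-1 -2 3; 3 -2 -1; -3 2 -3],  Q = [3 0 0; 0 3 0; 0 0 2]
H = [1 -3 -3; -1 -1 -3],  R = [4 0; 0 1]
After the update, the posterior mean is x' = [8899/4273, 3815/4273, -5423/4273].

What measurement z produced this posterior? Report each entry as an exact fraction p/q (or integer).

z = [3, 1]

x̄ = F·x = [-1, -5, 13]
P̄ = F·P·Fᵀ + Q = [54 -17 -43; -17 30 -7; -43 -7 69]
S = H·P̄·Hᵀ + R = [1183 539; 539 372]
K = P̄·Hᵀ·S⁻¹ = [7492/29911 -494/4273; -36304/149555 7974/21365; -113/29911 -1780/4273]
x' − x̄ = [13172/4273, 25180/4273, -60972/4273] = K·y
y = (KᵀK)⁻¹·Kᵀ·(x' − x̄) = [28, 34]
z = y + H·x̄ = [28, 34] + [-25, -33] = [3, 1]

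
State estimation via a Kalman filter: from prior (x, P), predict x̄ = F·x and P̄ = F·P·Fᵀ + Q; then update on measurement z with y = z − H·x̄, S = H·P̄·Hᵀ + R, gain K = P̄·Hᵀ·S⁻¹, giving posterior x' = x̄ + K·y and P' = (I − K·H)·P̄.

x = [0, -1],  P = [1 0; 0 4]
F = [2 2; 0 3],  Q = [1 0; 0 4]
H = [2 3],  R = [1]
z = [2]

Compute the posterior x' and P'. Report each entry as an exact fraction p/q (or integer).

x' = [244/733, 321/733]
P' = [2397/733 -1560/733; -1560/733 1096/733]

x̄ = F·x = [-2, -3]
P̄ = F·P·Fᵀ + Q = [21 24; 24 40]
y = z − H·x̄ = [15]
S = H·P̄·Hᵀ + R = [733]
K = P̄·Hᵀ·S⁻¹ = [114/733; 168/733]
x' = x̄ + K·y = [244/733, 321/733]
P' = (I − K·H)·P̄ = [2397/733 -1560/733; -1560/733 1096/733]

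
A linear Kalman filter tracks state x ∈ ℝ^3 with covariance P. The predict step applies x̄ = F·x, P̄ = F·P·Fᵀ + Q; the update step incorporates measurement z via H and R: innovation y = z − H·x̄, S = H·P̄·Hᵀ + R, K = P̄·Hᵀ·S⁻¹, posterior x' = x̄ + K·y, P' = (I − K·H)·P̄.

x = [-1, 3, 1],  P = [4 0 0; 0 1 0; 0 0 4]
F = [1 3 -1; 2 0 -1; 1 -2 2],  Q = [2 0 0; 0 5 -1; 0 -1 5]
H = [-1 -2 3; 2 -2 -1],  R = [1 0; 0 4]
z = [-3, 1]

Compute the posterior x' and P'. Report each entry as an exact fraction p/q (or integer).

x̄ = F·x = [7, -3, -5]
P̄ = F·P·Fᵀ + Q = [19 12 -10; 12 25 -1; -10 -1 29]
y = z − H·x̄ = [13, -24]
S = H·P̄·Hᵀ + R = [501 -115; -115 149]
K = P̄·Hᵀ·S⁻¹ = [-8117/61424 3629/61424; -785/3839 -1250/3839; 4673/30712 -6081/30712]
x' = x̄ + K·y = [237351/61424, 8278/3839, 53133/30712]
P' = (I − K·H)·P̄ = [487419/61424 18763/3839 179953/30712; 18763/3839 13700/3839 15126/3839; 179953/30712 15126/3839 71107/15356]

x' = [237351/61424, 8278/3839, 53133/30712]
P' = [487419/61424 18763/3839 179953/30712; 18763/3839 13700/3839 15126/3839; 179953/30712 15126/3839 71107/15356]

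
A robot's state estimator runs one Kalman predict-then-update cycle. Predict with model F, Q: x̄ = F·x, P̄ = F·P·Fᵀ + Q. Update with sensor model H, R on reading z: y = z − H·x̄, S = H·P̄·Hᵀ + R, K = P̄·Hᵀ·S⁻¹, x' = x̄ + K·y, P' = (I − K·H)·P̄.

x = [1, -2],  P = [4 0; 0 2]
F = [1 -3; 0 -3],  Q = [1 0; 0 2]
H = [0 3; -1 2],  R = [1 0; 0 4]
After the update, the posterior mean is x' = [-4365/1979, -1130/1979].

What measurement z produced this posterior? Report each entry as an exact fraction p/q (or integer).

x̄ = F·x = [7, 6]
P̄ = F·P·Fᵀ + Q = [23 18; 18 20]
S = H·P̄·Hᵀ + R = [181 66; 66 35]
K = P̄·Hᵀ·S⁻¹ = [1032/1979 -1211/1979; 648/1979 22/1979]
x' − x̄ = [-18218/1979, -13004/1979] = K·y
y = (KᵀK)⁻¹·Kᵀ·(x' − x̄) = [-20, -2]
z = y + H·x̄ = [-20, -2] + [18, 5] = [-2, 3]

z = [-2, 3]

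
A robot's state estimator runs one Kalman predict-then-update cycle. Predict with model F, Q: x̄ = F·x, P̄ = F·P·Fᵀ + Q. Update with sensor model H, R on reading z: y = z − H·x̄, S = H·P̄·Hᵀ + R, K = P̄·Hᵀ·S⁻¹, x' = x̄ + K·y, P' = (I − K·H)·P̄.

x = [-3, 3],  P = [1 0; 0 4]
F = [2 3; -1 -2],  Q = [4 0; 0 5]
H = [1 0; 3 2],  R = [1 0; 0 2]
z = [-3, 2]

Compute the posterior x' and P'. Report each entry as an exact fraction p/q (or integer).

x̄ = F·x = [3, -3]
P̄ = F·P·Fᵀ + Q = [44 -26; -26 22]
y = z − H·x̄ = [-6, -1]
S = H·P̄·Hᵀ + R = [45 80; 80 174]
K = P̄·Hᵀ·S⁻¹ = [628/715 8/143; -82/65 5/13]
x' = x̄ + K·y = [-1663/715, 272/65]
P' = (I − K·H)·P̄ = [628/715 -82/65; -82/65 148/65]

x' = [-1663/715, 272/65]
P' = [628/715 -82/65; -82/65 148/65]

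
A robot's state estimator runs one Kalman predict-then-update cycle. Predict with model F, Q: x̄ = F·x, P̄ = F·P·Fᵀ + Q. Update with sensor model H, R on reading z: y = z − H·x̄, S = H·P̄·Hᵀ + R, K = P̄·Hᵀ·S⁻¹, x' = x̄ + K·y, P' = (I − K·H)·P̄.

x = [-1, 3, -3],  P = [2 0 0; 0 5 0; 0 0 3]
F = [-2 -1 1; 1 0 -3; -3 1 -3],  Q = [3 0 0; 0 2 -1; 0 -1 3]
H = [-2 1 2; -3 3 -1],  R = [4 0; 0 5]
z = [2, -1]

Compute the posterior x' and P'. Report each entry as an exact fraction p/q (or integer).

x' = [-8352/90517, -6770/90517, 105218/90517]
P' = [401740/90517 439484/90517 179092/90517; 439484/90517 523834/90517 200225/90517; 179092/90517 200225/90517 308083/181034]

x̄ = F·x = [-4, 8, 15]
P̄ = F·P·Fᵀ + Q = [19 -13 -2; -13 31 20; -2 20 53]
y = z − H·x̄ = [-44, -22]
S = H·P̄·Hᵀ + R = [471 326; 326 610]
K = P̄·Hᵀ·S⁻¹ = [-1453/90517 -13172/90517; 11329/90517 10565/90517; 37531/90517 -36257/181034]
x' = x̄ + K·y = [-8352/90517, -6770/90517, 105218/90517]
P' = (I − K·H)·P̄ = [401740/90517 439484/90517 179092/90517; 439484/90517 523834/90517 200225/90517; 179092/90517 200225/90517 308083/181034]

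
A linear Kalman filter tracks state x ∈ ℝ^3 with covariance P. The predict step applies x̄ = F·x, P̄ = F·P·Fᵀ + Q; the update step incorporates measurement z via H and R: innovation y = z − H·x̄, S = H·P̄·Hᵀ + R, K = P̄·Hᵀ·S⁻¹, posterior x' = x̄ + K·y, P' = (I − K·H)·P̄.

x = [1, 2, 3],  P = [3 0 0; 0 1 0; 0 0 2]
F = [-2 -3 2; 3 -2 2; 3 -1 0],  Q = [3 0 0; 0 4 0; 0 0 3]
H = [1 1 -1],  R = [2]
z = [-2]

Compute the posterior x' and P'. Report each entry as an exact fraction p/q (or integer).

x' = [-79/18, 40/9, 35/18]
P' = [455/72 -359/36 -349/72; -359/36 749/18 1129/36; -349/72 1129/36 1943/72]

x̄ = F·x = [-2, 5, 1]
P̄ = F·P·Fᵀ + Q = [32 -4 -15; -4 43 29; -15 29 31]
y = z − H·x̄ = [-4]
S = H·P̄·Hᵀ + R = [72]
K = P̄·Hᵀ·S⁻¹ = [43/72; 5/36; -17/72]
x' = x̄ + K·y = [-79/18, 40/9, 35/18]
P' = (I − K·H)·P̄ = [455/72 -359/36 -349/72; -359/36 749/18 1129/36; -349/72 1129/36 1943/72]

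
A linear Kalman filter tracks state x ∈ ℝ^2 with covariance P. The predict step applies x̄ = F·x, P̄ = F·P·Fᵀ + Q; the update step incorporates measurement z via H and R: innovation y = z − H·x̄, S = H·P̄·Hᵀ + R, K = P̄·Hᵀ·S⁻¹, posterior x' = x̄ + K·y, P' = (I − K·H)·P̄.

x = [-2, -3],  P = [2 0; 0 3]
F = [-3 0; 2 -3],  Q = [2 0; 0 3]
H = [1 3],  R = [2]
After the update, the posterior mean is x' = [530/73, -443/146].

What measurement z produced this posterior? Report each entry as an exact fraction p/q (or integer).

z = [-2]

x̄ = F·x = [6, 5]
P̄ = F·P·Fᵀ + Q = [20 -12; -12 38]
S = H·P̄·Hᵀ + R = [292]
K = P̄·Hᵀ·S⁻¹ = [-4/73; 51/146]
x' − x̄ = [92/73, -1173/146] = K·y
y = (KᵀK)⁻¹·Kᵀ·(x' − x̄) = [-23]
z = y + H·x̄ = [-23] + [21] = [-2]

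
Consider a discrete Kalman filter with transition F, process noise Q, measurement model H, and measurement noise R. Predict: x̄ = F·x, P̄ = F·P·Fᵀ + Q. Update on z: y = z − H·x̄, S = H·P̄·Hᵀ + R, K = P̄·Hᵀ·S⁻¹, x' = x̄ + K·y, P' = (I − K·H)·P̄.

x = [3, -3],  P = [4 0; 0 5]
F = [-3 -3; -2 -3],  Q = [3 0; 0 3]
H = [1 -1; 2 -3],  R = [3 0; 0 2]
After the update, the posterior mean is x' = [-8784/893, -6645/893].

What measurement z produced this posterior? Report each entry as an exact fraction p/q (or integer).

x̄ = F·x = [0, 3]
P̄ = F·P·Fᵀ + Q = [84 69; 69 64]
S = H·P̄·Hᵀ + R = [13 15; 15 86]
K = P̄·Hᵀ·S⁻¹ = [1875/893 -732/893; 1240/893 -777/893]
x' − x̄ = [-8784/893, -9324/893] = K·y
y = (KᵀK)⁻¹·Kᵀ·(x' − x̄) = [0, 12]
z = y + H·x̄ = [0, 12] + [-3, -9] = [-3, 3]

z = [-3, 3]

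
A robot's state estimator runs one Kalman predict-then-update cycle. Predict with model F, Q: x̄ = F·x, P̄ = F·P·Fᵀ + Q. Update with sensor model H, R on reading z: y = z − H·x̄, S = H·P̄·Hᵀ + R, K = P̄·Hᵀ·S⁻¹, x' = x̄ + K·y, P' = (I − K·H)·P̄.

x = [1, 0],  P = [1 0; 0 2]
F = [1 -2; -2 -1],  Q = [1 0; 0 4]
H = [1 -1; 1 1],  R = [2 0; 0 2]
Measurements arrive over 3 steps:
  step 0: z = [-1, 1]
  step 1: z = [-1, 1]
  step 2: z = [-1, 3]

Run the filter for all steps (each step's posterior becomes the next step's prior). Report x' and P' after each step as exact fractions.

step 0: x̄ = F·x = [1, -2]
step 0: P̄ = F·P·Fᵀ + Q = [10 2; 2 10]
step 0: y = z − H·x̄ = [-4, 2]
step 0: S = H·P̄·Hᵀ + R = [18 0; 0 26]
step 0: K = P̄·Hᵀ·S⁻¹ = [4/9 6/13; -4/9 6/13]
step 0: x' = x̄ + K·y = [17/117, 82/117]
step 0: P' = (I − K·H)·P̄ = [106/117 2/117; 2/117 106/117]
step 1: x̄ = F·x = [-49/39, -116/117]
step 1: P̄ = F·P·Fᵀ + Q = [71/13 2/39; 2/39 1006/117]
step 1: y = z − H·x̄ = [-86/117, 380/117]
step 1: S = H·P̄·Hᵀ + R = [1867/117 -367/117; -367/117 1891/117]
step 1: K = P̄·Hᵀ·S⁻¹ = [6127/14512 6139/14512; -3247/7256 3253/7256]
step 1: x' = x̄ + K·y = [-1399/7256, 2879/3628]
step 1: P' = (I − K·H)·P̄ = [6133/7256 3/3628; 3/3628 1625/1814]
step 2: x̄ = F·x = [-12915/7256, -370/907]
step 2: P̄ = F·P·Fᵀ + Q = [39365/7256 94/907; 94/907 7510/907]
step 2: y = z − H·x̄ = [2699/7256, 37643/7256]
step 2: S = H·P̄·Hᵀ + R = [112453/7256 -20715/7256; -20715/7256 115461/7256]
step 2: K = P̄·Hᵀ·S⁻¹ = [121493/288378 365983/865134; -64199/144189 193349/432567]
step 2: x' = x̄ + K·y = [247190/432567, 754964/432567]
step 2: P' = (I − K·H)·P̄ = [365231/432567 752/432567; 752/432567 385946/432567]

step 0: x' = [17/117, 82/117], P' = [106/117 2/117; 2/117 106/117]
step 1: x' = [-1399/7256, 2879/3628], P' = [6133/7256 3/3628; 3/3628 1625/1814]
step 2: x' = [247190/432567, 754964/432567], P' = [365231/432567 752/432567; 752/432567 385946/432567]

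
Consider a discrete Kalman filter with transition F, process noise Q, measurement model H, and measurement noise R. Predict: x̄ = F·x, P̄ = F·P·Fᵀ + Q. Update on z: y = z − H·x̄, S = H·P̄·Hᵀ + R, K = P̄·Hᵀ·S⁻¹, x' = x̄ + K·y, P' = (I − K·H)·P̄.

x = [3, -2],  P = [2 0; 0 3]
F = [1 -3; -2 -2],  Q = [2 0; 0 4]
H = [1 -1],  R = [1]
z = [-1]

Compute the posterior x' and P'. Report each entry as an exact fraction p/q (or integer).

x' = [12/7, 16/7]
P' = [579/28 281/14; 281/14 143/7]

x̄ = F·x = [9, -2]
P̄ = F·P·Fᵀ + Q = [31 14; 14 24]
y = z − H·x̄ = [-12]
S = H·P̄·Hᵀ + R = [28]
K = P̄·Hᵀ·S⁻¹ = [17/28; -5/14]
x' = x̄ + K·y = [12/7, 16/7]
P' = (I − K·H)·P̄ = [579/28 281/14; 281/14 143/7]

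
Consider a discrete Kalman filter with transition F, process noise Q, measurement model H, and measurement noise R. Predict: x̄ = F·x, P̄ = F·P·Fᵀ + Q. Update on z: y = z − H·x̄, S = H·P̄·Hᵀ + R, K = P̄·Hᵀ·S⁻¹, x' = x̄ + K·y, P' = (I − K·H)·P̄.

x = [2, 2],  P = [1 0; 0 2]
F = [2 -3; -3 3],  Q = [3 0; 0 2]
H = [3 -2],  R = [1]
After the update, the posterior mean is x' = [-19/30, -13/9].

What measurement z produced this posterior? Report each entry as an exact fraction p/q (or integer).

x̄ = F·x = [-2, 0]
P̄ = F·P·Fᵀ + Q = [25 -24; -24 29]
S = H·P̄·Hᵀ + R = [630]
K = P̄·Hᵀ·S⁻¹ = [41/210; -13/63]
x' − x̄ = [41/30, -13/9] = K·y
y = (KᵀK)⁻¹·Kᵀ·(x' − x̄) = [7]
z = y + H·x̄ = [7] + [-6] = [1]

z = [1]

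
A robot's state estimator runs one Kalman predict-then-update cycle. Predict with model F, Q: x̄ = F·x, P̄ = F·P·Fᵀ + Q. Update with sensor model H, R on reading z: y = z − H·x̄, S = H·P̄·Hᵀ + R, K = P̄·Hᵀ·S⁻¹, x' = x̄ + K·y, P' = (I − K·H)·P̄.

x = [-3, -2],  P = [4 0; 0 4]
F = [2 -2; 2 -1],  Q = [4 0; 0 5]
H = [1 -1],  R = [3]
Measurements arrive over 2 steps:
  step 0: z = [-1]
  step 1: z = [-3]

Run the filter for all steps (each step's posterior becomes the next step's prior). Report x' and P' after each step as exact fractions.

step 0: x̄ = F·x = [-2, -4]
step 0: P̄ = F·P·Fᵀ + Q = [36 24; 24 25]
step 0: y = z − H·x̄ = [-3]
step 0: S = H·P̄·Hᵀ + R = [16]
step 0: K = P̄·Hᵀ·S⁻¹ = [3/4; -1/16]
step 0: x' = x̄ + K·y = [-17/4, -61/16]
step 0: P' = (I − K·H)·P̄ = [27 99/4; 99/4 399/16]
step 1: x̄ = F·x = [-7/8, -75/16]
step 1: P̄ = F·P·Fᵀ + Q = [55/4 75/8; 75/8 623/16]
step 1: y = z − H·x̄ = [-109/16]
step 1: S = H·P̄·Hᵀ + R = [591/16]
step 1: K = P̄·Hᵀ·S⁻¹ = [70/591; -473/591]
step 1: x' = x̄ + K·y = [-994/591, 452/591]
step 1: P' = (I − K·H)·P̄ = [7820/591 7610/591; 7610/591 9029/591]

step 0: x' = [-17/4, -61/16], P' = [27 99/4; 99/4 399/16]
step 1: x' = [-994/591, 452/591], P' = [7820/591 7610/591; 7610/591 9029/591]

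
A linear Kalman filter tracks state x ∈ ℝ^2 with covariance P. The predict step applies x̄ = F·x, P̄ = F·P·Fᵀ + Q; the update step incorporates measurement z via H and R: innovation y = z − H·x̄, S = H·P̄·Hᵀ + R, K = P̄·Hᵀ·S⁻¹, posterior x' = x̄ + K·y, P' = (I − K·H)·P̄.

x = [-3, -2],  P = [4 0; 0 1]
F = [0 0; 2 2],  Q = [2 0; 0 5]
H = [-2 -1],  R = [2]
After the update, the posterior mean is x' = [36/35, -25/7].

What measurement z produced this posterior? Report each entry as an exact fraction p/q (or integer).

z = [1]

x̄ = F·x = [0, -10]
P̄ = F·P·Fᵀ + Q = [2 0; 0 25]
S = H·P̄·Hᵀ + R = [35]
K = P̄·Hᵀ·S⁻¹ = [-4/35; -5/7]
x' − x̄ = [36/35, 45/7] = K·y
y = (KᵀK)⁻¹·Kᵀ·(x' − x̄) = [-9]
z = y + H·x̄ = [-9] + [10] = [1]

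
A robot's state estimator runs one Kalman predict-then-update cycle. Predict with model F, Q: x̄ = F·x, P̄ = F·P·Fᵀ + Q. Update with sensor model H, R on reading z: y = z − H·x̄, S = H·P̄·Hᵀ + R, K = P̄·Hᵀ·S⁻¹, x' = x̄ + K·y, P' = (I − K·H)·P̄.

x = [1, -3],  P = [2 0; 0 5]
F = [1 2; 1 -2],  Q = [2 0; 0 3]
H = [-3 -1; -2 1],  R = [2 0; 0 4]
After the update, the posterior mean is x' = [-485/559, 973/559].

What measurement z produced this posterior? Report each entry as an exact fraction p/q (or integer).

x̄ = F·x = [-5, 7]
P̄ = F·P·Fᵀ + Q = [24 -18; -18 25]
S = H·P̄·Hᵀ + R = [135 137; 137 197]
K = P̄·Hᵀ·S⁻¹ = [-114/559 -108/559; -1322/3913 2131/3913]
x' − x̄ = [2310/559, -2940/559] = K·y
y = (KᵀK)⁻¹·Kᵀ·(x' − x̄) = [-7, -14]
z = y + H·x̄ = [-7, -14] + [8, 17] = [1, 3]

z = [1, 3]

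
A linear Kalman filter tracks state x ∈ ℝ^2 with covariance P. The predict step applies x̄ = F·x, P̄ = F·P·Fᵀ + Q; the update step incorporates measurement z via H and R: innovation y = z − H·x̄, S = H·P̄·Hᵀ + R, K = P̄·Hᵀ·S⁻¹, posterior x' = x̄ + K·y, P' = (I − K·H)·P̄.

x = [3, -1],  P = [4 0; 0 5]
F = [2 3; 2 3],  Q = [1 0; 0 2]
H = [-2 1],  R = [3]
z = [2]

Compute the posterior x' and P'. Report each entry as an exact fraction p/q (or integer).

x' = [-3/2, -17/14]
P' = [53/10 79/10; 79/10 929/70]

x̄ = F·x = [3, 3]
P̄ = F·P·Fᵀ + Q = [62 61; 61 63]
y = z − H·x̄ = [5]
S = H·P̄·Hᵀ + R = [70]
K = P̄·Hᵀ·S⁻¹ = [-9/10; -59/70]
x' = x̄ + K·y = [-3/2, -17/14]
P' = (I − K·H)·P̄ = [53/10 79/10; 79/10 929/70]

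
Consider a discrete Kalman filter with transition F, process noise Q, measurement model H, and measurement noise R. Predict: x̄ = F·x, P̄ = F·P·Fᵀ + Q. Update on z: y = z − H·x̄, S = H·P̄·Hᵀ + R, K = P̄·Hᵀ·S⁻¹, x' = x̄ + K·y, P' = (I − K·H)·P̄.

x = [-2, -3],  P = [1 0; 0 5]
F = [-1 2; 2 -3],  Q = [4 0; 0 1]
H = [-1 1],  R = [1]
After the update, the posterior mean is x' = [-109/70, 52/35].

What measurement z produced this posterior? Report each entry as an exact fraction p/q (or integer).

x̄ = F·x = [-4, 5]
P̄ = F·P·Fᵀ + Q = [25 -32; -32 50]
S = H·P̄·Hᵀ + R = [140]
K = P̄·Hᵀ·S⁻¹ = [-57/140; 41/70]
x' − x̄ = [171/70, -123/35] = K·y
y = (KᵀK)⁻¹·Kᵀ·(x' − x̄) = [-6]
z = y + H·x̄ = [-6] + [9] = [3]

z = [3]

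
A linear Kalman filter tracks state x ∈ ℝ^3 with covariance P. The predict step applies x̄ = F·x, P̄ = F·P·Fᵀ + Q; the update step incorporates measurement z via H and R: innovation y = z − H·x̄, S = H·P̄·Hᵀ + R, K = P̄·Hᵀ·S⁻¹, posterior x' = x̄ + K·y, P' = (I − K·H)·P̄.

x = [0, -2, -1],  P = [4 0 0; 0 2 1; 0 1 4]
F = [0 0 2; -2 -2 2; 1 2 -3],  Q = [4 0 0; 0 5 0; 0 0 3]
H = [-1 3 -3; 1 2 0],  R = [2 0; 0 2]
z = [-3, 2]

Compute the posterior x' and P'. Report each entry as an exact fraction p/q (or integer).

x' = [50/2957, 4275/5914, 9647/5914]
P' = [26220/2957 -11626/2957 -20082/2957; -11626/2957 25671/11828 40453/11828; -20082/2957 40453/11828 68711/11828]

x̄ = F·x = [-2, 2, -1]
P̄ = F·P·Fᵀ + Q = [20 12 -20; 12 37 -30; -20 -30 39]
y = z − H·x̄ = [-14, 0]
S = H·P̄·Hᵀ + R = [1054 454; 454 218]
K = P̄·Hᵀ·S⁻¹ = [-426/2957 1484/2957; 1079/11828 2419/11828; -2223/11828 289/11828]
x' = x̄ + K·y = [50/2957, 4275/5914, 9647/5914]
P' = (I − K·H)·P̄ = [26220/2957 -11626/2957 -20082/2957; -11626/2957 25671/11828 40453/11828; -20082/2957 40453/11828 68711/11828]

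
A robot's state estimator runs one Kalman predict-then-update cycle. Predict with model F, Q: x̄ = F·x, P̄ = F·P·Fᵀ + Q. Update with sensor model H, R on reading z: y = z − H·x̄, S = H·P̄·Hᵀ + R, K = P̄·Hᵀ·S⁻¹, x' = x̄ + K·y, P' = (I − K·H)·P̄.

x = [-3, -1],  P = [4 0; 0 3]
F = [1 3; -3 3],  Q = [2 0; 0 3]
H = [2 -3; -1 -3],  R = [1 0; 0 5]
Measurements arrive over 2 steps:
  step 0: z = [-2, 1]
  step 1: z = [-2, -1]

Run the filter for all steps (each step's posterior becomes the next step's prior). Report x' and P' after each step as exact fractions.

step 0: x̄ = F·x = [-6, 6]
step 0: P̄ = F·P·Fᵀ + Q = [33 15; 15 66]
step 0: y = z − H·x̄ = [28, 13]
step 0: S = H·P̄·Hᵀ + R = [547 483; 483 722]
step 0: K = P̄·Hᵀ·S⁻¹ = [52836/161645 -52809/161645; -18417/161645 -35367/161645]
step 0: x' = x̄ + K·y = [-16089/14695, -507/14695]
step 0: P' = (I − K·H)·P̄ = [105627/161645 52806/161645; 52806/161645 41343/161645]
step 1: x̄ = F·x = [-3522/2939, 46746/14695]
step 1: P̄ = F·P·Fᵀ + Q = [223568/32329 -52326/32329; -52326/32329 857157/161645]
step 1: y = z − H·x̄ = [146068/14695, 107933/14695]
step 1: S = H·P̄·Hᵀ + R = [15486978/161645 6263623/161645; 6263623/161645 8070698/161645]
step 1: K = P̄·Hᵀ·S⁻¹ = [163714198/530531407 -148944298/530531407; -9287253/75790201 -14483439/75790201]
step 1: x' = x̄ + K·y = [-102433312/530531407, 42400629/75790201]
step 1: P' = (I − K·H)·P̄ = [302811896/530531407 21043314/75790201; 21043314/75790201 17124627/75790201]

step 0: x' = [-16089/14695, -507/14695], P' = [105627/161645 52806/161645; 52806/161645 41343/161645]
step 1: x' = [-102433312/530531407, 42400629/75790201], P' = [302811896/530531407 21043314/75790201; 21043314/75790201 17124627/75790201]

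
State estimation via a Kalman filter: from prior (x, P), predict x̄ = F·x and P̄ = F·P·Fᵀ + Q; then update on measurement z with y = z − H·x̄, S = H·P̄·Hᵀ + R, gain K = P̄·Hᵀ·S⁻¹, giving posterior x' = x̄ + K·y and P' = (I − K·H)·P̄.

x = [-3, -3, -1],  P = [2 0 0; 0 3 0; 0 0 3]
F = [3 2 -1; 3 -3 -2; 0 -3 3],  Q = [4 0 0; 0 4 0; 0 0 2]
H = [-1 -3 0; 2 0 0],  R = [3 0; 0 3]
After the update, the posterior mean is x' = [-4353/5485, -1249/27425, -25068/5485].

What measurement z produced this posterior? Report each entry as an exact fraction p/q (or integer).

z = [1, -1]

x̄ = F·x = [-14, 2, 6]
P̄ = F·P·Fᵀ + Q = [37 6 -27; 6 61 9; -27 9 56]
S = H·P̄·Hᵀ + R = [625 -110; -110 151]
K = P̄·Hᵀ·S⁻¹ = [-11/5485 536/1097; -9073/27425 -886/5485; -396/5485 -450/1097]
x' − x̄ = [72437/5485, -56099/27425, -57978/5485] = K·y
y = (KᵀK)⁻¹·Kᵀ·(x' − x̄) = [-7, 27]
z = y + H·x̄ = [-7, 27] + [8, -28] = [1, -1]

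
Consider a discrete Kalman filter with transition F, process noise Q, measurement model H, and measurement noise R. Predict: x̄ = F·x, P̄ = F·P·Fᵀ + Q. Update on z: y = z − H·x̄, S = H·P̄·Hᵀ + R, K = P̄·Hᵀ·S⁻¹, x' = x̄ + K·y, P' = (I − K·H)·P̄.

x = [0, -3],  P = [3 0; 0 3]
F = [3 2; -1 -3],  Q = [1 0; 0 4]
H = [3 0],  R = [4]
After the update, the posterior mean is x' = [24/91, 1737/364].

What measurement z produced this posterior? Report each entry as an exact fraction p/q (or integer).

z = [1]

x̄ = F·x = [-6, 9]
P̄ = F·P·Fᵀ + Q = [40 -27; -27 34]
S = H·P̄·Hᵀ + R = [364]
K = P̄·Hᵀ·S⁻¹ = [30/91; -81/364]
x' − x̄ = [570/91, -1539/364] = K·y
y = (KᵀK)⁻¹·Kᵀ·(x' − x̄) = [19]
z = y + H·x̄ = [19] + [-18] = [1]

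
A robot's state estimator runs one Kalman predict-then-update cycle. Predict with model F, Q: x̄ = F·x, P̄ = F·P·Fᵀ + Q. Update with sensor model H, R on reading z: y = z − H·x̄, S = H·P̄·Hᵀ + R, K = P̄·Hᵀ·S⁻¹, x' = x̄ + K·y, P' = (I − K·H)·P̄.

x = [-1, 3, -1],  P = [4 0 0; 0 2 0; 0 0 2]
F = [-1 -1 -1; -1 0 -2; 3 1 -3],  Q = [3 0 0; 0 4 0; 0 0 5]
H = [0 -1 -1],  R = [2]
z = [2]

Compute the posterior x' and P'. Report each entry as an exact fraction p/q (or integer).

x' = [-1, 109/79, -251/79]
P' = [11 8 -8; 8 1008/79 -976/79; -8 -976/79 1098/79]

x̄ = F·x = [-1, 3, 3]
P̄ = F·P·Fᵀ + Q = [11 8 -8; 8 16 0; -8 0 61]
y = z − H·x̄ = [8]
S = H·P̄·Hᵀ + R = [79]
K = P̄·Hᵀ·S⁻¹ = [0; -16/79; -61/79]
x' = x̄ + K·y = [-1, 109/79, -251/79]
P' = (I − K·H)·P̄ = [11 8 -8; 8 1008/79 -976/79; -8 -976/79 1098/79]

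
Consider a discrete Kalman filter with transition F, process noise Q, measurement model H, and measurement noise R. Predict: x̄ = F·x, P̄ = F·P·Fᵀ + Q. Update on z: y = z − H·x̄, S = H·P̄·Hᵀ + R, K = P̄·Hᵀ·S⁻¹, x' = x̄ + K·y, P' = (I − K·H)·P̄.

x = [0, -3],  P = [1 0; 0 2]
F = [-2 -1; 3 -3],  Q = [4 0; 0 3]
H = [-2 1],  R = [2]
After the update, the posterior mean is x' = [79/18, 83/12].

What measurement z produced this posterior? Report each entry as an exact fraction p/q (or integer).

z = [-2]

x̄ = F·x = [3, 9]
P̄ = F·P·Fᵀ + Q = [10 0; 0 30]
S = H·P̄·Hᵀ + R = [72]
K = P̄·Hᵀ·S⁻¹ = [-5/18; 5/12]
x' − x̄ = [25/18, -25/12] = K·y
y = (KᵀK)⁻¹·Kᵀ·(x' − x̄) = [-5]
z = y + H·x̄ = [-5] + [3] = [-2]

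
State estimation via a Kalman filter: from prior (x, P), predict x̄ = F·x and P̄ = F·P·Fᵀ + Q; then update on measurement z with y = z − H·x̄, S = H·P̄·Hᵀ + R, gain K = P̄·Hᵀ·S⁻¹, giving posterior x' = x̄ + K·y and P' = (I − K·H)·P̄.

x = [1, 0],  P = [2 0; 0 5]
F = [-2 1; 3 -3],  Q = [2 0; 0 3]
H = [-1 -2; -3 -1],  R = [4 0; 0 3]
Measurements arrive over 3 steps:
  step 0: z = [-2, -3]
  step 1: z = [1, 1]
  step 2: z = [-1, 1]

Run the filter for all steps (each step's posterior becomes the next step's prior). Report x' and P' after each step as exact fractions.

step 0: x' = [754/1201, 828/1201], P' = [726/1201 -837/1201; -837/1201 3657/2402]
step 1: x' = [-85531/363418, -279571/726836], P' = [320321/545127 -247683/363418; -247683/363418 1083999/726836]
step 2: x' = [-257620712/484290835, 748064411/968581670], P' = [284320969/484290835 -659323617/968581670; -659323617/968581670 2886337941/1937163340]

step 0: x̄ = F·x = [-2, 3]
step 0: P̄ = F·P·Fᵀ + Q = [15 -27; -27 66]
step 0: y = z − H·x̄ = [2, -6]
step 0: S = H·P̄·Hᵀ + R = [175 -12; -12 42]
step 0: K = P̄·Hᵀ·S⁻¹ = [237/1201 -447/1201; -705/1201 455/2402]
step 0: x' = x̄ + K·y = [754/1201, 828/1201]
step 0: P' = (I − K·H)·P̄ = [726/1201 -837/1201; -837/1201 3657/2402]
step 1: x̄ = F·x = [-680/1201, -222/1201]
step 1: P̄ = F·P·Fᵀ + Q = [20965/2402 -34749/2402; -34749/2402 83319/2402]
step 1: y = z − H·x̄ = [77/1201, -1061/1201]
step 1: S = H·P̄·Hᵀ + R = [224853/2402 -6855/1201; -6855/1201 35358/1201]
step 1: K = P̄·Hᵀ·S⁻¹ = [105682/545127 -392959/1090254; -209079/363418 134033/726836]
step 1: x' = x̄ + K·y = [-85531/363418, -279571/726836]
step 1: P' = (I − K·H)·P̄ = [320321/545127 -247683/363418; -247683/363418 1083999/726836]
step 2: x̄ = F·x = [62553/726836, 325527/726836]
step 2: P̄ = F·P·Fᵀ + Q = [18682541/2180508 -10272859/726836; -10272859/726836 24696939/726836]
step 2: y = z − H·x̄ = [-13229/726836, 620011/363418]
step 2: S = H·P̄·Hᵀ + R = [200493533/2180508 -1916797/363418; -1916797/363418 5321979/181709]
step 2: K = P̄·Hᵀ·S⁻¹ = [93750662/484290835 -348867399/968581670; -556753581/968581670 356534587/1937163340]
step 2: x' = x̄ + K·y = [-257620712/484290835, 748064411/968581670]
step 2: P' = (I − K·H)·P̄ = [284320969/484290835 -659323617/968581670; -659323617/968581670 2886337941/1937163340]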